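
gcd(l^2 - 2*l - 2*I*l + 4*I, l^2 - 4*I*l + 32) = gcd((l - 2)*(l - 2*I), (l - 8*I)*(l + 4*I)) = 1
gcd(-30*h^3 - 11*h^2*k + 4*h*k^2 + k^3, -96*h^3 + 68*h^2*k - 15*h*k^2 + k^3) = 3*h - k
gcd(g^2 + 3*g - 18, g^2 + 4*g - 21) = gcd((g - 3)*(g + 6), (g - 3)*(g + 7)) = g - 3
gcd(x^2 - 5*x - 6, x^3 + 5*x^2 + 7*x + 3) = x + 1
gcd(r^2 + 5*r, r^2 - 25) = r + 5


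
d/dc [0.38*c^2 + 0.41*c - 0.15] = 0.76*c + 0.41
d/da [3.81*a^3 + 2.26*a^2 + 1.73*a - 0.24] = 11.43*a^2 + 4.52*a + 1.73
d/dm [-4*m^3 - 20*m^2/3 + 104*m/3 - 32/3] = -12*m^2 - 40*m/3 + 104/3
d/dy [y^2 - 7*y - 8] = 2*y - 7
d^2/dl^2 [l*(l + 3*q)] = 2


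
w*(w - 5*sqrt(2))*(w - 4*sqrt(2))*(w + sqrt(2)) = w^4 - 8*sqrt(2)*w^3 + 22*w^2 + 40*sqrt(2)*w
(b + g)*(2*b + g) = 2*b^2 + 3*b*g + g^2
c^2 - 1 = (c - 1)*(c + 1)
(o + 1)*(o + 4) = o^2 + 5*o + 4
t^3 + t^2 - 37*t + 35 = (t - 5)*(t - 1)*(t + 7)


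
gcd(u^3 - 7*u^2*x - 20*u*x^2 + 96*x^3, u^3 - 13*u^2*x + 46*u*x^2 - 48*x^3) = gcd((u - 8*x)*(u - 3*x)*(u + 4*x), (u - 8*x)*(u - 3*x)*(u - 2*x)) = u^2 - 11*u*x + 24*x^2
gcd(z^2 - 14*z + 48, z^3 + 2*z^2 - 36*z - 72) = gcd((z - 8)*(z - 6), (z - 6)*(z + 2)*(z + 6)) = z - 6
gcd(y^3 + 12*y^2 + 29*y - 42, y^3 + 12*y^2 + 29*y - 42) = y^3 + 12*y^2 + 29*y - 42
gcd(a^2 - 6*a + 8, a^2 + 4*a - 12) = a - 2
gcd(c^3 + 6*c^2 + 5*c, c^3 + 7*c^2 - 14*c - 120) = c + 5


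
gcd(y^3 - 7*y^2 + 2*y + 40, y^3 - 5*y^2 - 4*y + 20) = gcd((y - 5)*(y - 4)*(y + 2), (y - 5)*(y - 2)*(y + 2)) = y^2 - 3*y - 10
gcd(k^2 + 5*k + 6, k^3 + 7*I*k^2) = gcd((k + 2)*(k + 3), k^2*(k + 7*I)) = 1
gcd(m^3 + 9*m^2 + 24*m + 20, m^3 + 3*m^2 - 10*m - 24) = m + 2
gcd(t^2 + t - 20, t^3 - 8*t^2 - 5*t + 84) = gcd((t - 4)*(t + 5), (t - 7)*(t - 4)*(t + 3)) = t - 4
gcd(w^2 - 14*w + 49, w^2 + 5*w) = 1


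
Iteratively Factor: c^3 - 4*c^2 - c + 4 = (c - 1)*(c^2 - 3*c - 4) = (c - 1)*(c + 1)*(c - 4)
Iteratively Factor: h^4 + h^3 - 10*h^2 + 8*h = (h + 4)*(h^3 - 3*h^2 + 2*h) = h*(h + 4)*(h^2 - 3*h + 2) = h*(h - 2)*(h + 4)*(h - 1)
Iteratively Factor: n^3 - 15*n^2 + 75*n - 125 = (n - 5)*(n^2 - 10*n + 25) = (n - 5)^2*(n - 5)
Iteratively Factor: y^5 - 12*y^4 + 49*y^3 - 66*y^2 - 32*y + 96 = (y + 1)*(y^4 - 13*y^3 + 62*y^2 - 128*y + 96) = (y - 4)*(y + 1)*(y^3 - 9*y^2 + 26*y - 24) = (y - 4)*(y - 2)*(y + 1)*(y^2 - 7*y + 12) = (y - 4)*(y - 3)*(y - 2)*(y + 1)*(y - 4)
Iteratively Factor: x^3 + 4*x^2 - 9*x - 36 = (x + 3)*(x^2 + x - 12) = (x + 3)*(x + 4)*(x - 3)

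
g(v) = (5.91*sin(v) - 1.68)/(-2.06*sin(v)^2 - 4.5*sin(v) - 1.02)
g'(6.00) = -1754.34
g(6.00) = -43.52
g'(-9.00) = 33.62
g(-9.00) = -8.49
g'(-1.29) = 0.61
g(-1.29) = -5.25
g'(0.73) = -0.39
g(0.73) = -0.46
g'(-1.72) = -0.38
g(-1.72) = -5.32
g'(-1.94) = -0.65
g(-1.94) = -5.19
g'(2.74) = 1.39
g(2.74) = -0.20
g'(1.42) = -0.02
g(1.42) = -0.56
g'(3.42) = 2770.91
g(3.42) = -54.06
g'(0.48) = -1.01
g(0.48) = -0.30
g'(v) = (4.12*sin(v)*cos(v) + 4.5*cos(v))*(5.91*sin(v) - 1.68)/(-2.06*sin(v)^2 - 4.5*sin(v) - 1.02)^2 + 5.91*cos(v)/(-2.06*sin(v)^2 - 4.5*sin(v) - 1.02)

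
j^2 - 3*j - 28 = (j - 7)*(j + 4)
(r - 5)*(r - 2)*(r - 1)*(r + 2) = r^4 - 6*r^3 + r^2 + 24*r - 20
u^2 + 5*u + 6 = (u + 2)*(u + 3)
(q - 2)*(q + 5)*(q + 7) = q^3 + 10*q^2 + 11*q - 70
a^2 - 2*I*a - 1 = (a - I)^2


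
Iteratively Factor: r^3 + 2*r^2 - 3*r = (r + 3)*(r^2 - r) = r*(r + 3)*(r - 1)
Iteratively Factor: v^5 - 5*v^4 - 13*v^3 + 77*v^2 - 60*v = (v)*(v^4 - 5*v^3 - 13*v^2 + 77*v - 60) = v*(v - 5)*(v^3 - 13*v + 12) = v*(v - 5)*(v - 3)*(v^2 + 3*v - 4) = v*(v - 5)*(v - 3)*(v - 1)*(v + 4)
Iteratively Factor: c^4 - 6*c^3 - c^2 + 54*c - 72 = (c - 3)*(c^3 - 3*c^2 - 10*c + 24) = (c - 3)*(c - 2)*(c^2 - c - 12) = (c - 4)*(c - 3)*(c - 2)*(c + 3)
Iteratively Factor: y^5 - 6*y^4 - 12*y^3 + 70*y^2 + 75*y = (y + 3)*(y^4 - 9*y^3 + 15*y^2 + 25*y) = (y + 1)*(y + 3)*(y^3 - 10*y^2 + 25*y) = (y - 5)*(y + 1)*(y + 3)*(y^2 - 5*y) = y*(y - 5)*(y + 1)*(y + 3)*(y - 5)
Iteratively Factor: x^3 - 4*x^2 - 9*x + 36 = (x - 4)*(x^2 - 9) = (x - 4)*(x + 3)*(x - 3)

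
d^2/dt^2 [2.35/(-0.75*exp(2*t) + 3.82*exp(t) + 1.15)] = (2.35*(1.5*exp(t) - 3.82)*(3.0*exp(t) - 7.64)*exp(t) + (7.05*exp(t) - 8.977)*(-0.75*exp(2*t) + 3.82*exp(t) + 1.15))*exp(t)/(-0.75*exp(2*t) + 3.82*exp(t) + 1.15)^3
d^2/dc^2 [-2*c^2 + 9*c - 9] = -4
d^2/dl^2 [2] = 0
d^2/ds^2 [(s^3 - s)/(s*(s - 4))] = 30/(s^3 - 12*s^2 + 48*s - 64)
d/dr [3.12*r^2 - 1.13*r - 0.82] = 6.24*r - 1.13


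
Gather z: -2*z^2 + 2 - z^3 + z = -z^3 - 2*z^2 + z + 2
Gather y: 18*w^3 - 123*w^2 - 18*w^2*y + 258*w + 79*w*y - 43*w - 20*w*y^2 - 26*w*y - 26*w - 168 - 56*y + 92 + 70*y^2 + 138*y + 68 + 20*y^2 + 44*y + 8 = 18*w^3 - 123*w^2 + 189*w + y^2*(90 - 20*w) + y*(-18*w^2 + 53*w + 126)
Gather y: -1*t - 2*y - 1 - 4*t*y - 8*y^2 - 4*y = -t - 8*y^2 + y*(-4*t - 6) - 1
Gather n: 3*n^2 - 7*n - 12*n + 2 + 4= 3*n^2 - 19*n + 6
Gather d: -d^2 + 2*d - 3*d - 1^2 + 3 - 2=-d^2 - d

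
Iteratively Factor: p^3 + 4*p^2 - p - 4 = (p + 4)*(p^2 - 1) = (p + 1)*(p + 4)*(p - 1)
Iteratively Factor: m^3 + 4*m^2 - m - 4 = (m - 1)*(m^2 + 5*m + 4) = (m - 1)*(m + 1)*(m + 4)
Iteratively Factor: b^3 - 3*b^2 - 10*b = (b)*(b^2 - 3*b - 10) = b*(b + 2)*(b - 5)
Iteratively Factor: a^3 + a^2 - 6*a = (a + 3)*(a^2 - 2*a) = (a - 2)*(a + 3)*(a)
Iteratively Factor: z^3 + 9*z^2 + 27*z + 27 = (z + 3)*(z^2 + 6*z + 9) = (z + 3)^2*(z + 3)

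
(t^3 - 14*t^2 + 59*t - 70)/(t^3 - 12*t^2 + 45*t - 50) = (t - 7)/(t - 5)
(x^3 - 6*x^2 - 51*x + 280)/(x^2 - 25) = (x^2 - x - 56)/(x + 5)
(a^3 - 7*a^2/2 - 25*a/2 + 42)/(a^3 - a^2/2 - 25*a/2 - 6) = (2*a^2 + a - 21)/(2*a^2 + 7*a + 3)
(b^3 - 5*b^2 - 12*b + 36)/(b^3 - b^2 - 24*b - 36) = (b - 2)/(b + 2)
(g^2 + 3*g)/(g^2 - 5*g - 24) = g/(g - 8)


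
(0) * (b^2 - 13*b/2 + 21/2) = 0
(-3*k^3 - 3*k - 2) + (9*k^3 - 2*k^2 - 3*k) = 6*k^3 - 2*k^2 - 6*k - 2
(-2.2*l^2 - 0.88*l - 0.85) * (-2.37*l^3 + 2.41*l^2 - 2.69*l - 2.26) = 5.214*l^5 - 3.2164*l^4 + 5.8117*l^3 + 5.2907*l^2 + 4.2753*l + 1.921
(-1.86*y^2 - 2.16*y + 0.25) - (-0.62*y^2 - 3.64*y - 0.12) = -1.24*y^2 + 1.48*y + 0.37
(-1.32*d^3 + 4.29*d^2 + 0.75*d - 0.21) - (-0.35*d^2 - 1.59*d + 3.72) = -1.32*d^3 + 4.64*d^2 + 2.34*d - 3.93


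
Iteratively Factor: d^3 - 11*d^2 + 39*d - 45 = (d - 3)*(d^2 - 8*d + 15) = (d - 3)^2*(d - 5)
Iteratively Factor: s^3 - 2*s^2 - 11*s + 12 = (s + 3)*(s^2 - 5*s + 4) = (s - 4)*(s + 3)*(s - 1)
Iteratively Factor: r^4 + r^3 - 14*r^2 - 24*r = (r + 2)*(r^3 - r^2 - 12*r) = (r - 4)*(r + 2)*(r^2 + 3*r) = r*(r - 4)*(r + 2)*(r + 3)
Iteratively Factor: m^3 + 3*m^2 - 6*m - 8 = (m - 2)*(m^2 + 5*m + 4) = (m - 2)*(m + 1)*(m + 4)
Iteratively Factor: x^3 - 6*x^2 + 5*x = (x)*(x^2 - 6*x + 5) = x*(x - 1)*(x - 5)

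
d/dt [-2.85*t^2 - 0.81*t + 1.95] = -5.7*t - 0.81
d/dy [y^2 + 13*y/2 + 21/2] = 2*y + 13/2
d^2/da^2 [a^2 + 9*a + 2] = 2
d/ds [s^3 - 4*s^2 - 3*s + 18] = 3*s^2 - 8*s - 3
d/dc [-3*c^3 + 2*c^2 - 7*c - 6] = -9*c^2 + 4*c - 7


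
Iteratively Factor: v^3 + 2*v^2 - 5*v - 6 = (v + 3)*(v^2 - v - 2) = (v + 1)*(v + 3)*(v - 2)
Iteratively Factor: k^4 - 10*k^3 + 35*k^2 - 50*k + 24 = (k - 1)*(k^3 - 9*k^2 + 26*k - 24) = (k - 4)*(k - 1)*(k^2 - 5*k + 6) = (k - 4)*(k - 3)*(k - 1)*(k - 2)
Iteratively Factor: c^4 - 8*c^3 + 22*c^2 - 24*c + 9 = (c - 3)*(c^3 - 5*c^2 + 7*c - 3) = (c - 3)*(c - 1)*(c^2 - 4*c + 3) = (c - 3)*(c - 1)^2*(c - 3)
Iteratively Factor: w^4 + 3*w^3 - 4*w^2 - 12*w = (w + 2)*(w^3 + w^2 - 6*w) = w*(w + 2)*(w^2 + w - 6) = w*(w + 2)*(w + 3)*(w - 2)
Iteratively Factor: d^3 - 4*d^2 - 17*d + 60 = (d + 4)*(d^2 - 8*d + 15) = (d - 3)*(d + 4)*(d - 5)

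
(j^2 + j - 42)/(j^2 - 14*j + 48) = (j + 7)/(j - 8)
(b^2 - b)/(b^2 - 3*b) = (b - 1)/(b - 3)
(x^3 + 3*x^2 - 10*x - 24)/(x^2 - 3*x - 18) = (-x^3 - 3*x^2 + 10*x + 24)/(-x^2 + 3*x + 18)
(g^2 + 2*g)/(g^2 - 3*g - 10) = g/(g - 5)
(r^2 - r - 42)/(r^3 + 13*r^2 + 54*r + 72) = (r - 7)/(r^2 + 7*r + 12)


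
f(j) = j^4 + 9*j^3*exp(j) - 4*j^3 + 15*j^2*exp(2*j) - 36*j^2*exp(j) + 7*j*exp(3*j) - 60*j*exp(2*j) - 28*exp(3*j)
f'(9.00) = 59691874507586.76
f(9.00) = 18666038439616.57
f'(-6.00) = -1300.54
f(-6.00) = 2151.97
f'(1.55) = -7961.08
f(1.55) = -3316.80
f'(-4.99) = -802.45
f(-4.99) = 1103.34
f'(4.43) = 10418095.02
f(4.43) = 1987370.15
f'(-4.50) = -614.92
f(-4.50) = 757.42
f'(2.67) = -82279.02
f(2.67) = -40395.90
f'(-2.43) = -126.38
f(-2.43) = 63.97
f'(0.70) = -1056.60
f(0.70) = -359.59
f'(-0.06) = -109.71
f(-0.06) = -20.62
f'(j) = 9*j^3*exp(j) + 4*j^3 + 30*j^2*exp(2*j) - 9*j^2*exp(j) - 12*j^2 + 21*j*exp(3*j) - 90*j*exp(2*j) - 72*j*exp(j) - 77*exp(3*j) - 60*exp(2*j)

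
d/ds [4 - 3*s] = -3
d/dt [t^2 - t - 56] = 2*t - 1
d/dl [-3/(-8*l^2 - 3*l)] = 3*(-16*l - 3)/(l^2*(8*l + 3)^2)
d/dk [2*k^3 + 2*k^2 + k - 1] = 6*k^2 + 4*k + 1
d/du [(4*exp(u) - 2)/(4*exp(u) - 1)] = 4*exp(u)/(4*exp(u) - 1)^2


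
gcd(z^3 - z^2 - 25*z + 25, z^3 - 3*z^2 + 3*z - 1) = z - 1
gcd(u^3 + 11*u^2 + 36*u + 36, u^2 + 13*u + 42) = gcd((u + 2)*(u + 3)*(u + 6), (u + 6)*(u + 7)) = u + 6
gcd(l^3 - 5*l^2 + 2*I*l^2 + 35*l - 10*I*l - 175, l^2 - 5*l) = l - 5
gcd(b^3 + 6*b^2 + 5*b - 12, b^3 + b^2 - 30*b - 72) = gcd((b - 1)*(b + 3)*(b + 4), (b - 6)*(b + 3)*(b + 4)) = b^2 + 7*b + 12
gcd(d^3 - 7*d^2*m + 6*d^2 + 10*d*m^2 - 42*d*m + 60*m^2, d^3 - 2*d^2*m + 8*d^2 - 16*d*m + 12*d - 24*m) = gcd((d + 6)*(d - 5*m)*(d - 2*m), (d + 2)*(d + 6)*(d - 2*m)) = d^2 - 2*d*m + 6*d - 12*m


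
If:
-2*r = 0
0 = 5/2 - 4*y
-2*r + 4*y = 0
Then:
No Solution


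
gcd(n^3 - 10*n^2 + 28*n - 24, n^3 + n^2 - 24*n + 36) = n - 2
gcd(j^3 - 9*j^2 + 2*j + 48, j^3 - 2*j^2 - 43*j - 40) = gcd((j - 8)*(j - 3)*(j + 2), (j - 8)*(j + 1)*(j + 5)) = j - 8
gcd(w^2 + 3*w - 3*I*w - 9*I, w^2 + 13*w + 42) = 1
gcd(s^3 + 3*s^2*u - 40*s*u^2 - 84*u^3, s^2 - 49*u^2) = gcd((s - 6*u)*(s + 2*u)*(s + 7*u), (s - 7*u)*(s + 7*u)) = s + 7*u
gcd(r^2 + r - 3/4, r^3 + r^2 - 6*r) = 1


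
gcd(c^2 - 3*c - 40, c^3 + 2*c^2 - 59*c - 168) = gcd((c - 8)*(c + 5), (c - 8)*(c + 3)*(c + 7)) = c - 8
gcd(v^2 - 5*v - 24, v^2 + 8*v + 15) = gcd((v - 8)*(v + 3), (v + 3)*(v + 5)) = v + 3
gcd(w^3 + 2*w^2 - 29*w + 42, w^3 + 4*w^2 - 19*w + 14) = w^2 + 5*w - 14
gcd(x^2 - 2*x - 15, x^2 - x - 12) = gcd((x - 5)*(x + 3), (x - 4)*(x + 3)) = x + 3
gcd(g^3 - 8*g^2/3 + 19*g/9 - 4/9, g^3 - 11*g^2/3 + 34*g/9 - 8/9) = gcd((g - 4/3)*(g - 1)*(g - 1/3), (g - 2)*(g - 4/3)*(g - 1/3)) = g^2 - 5*g/3 + 4/9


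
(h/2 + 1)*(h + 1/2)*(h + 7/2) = h^3/2 + 3*h^2 + 39*h/8 + 7/4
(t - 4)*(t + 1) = t^2 - 3*t - 4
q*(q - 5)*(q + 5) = q^3 - 25*q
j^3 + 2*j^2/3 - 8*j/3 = j*(j - 4/3)*(j + 2)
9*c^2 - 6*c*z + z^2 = (-3*c + z)^2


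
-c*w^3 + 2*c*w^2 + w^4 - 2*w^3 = w^2*(-c + w)*(w - 2)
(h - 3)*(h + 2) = h^2 - h - 6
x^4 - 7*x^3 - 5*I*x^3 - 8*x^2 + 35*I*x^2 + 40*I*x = x*(x - 8)*(x + 1)*(x - 5*I)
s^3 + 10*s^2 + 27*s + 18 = (s + 1)*(s + 3)*(s + 6)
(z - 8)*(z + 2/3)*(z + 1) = z^3 - 19*z^2/3 - 38*z/3 - 16/3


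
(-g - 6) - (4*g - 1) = -5*g - 5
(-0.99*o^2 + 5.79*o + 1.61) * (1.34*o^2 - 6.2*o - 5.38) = -1.3266*o^4 + 13.8966*o^3 - 28.4144*o^2 - 41.1322*o - 8.6618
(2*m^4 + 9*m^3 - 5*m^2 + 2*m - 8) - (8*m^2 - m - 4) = 2*m^4 + 9*m^3 - 13*m^2 + 3*m - 4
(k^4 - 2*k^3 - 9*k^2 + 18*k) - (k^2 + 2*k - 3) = k^4 - 2*k^3 - 10*k^2 + 16*k + 3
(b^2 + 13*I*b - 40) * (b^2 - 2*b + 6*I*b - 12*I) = b^4 - 2*b^3 + 19*I*b^3 - 118*b^2 - 38*I*b^2 + 236*b - 240*I*b + 480*I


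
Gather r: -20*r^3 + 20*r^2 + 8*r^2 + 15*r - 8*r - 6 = -20*r^3 + 28*r^2 + 7*r - 6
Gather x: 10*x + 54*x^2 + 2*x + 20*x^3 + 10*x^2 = 20*x^3 + 64*x^2 + 12*x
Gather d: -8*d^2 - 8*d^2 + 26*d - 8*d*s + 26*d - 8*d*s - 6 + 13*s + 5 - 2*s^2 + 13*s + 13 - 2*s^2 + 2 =-16*d^2 + d*(52 - 16*s) - 4*s^2 + 26*s + 14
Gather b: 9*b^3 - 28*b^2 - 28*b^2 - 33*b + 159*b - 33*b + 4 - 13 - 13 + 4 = 9*b^3 - 56*b^2 + 93*b - 18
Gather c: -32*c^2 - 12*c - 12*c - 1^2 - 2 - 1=-32*c^2 - 24*c - 4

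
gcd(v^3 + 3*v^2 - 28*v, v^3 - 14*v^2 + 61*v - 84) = v - 4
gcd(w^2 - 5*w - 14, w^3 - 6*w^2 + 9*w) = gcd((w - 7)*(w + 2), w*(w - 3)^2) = 1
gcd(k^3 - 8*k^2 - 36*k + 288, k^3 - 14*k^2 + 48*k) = k^2 - 14*k + 48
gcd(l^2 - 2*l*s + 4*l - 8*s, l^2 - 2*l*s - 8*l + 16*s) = -l + 2*s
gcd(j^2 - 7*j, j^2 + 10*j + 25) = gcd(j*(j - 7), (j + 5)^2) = 1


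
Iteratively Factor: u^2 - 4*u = (u - 4)*(u)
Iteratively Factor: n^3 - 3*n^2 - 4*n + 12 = (n - 3)*(n^2 - 4) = (n - 3)*(n + 2)*(n - 2)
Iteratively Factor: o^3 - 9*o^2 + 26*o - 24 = (o - 2)*(o^2 - 7*o + 12) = (o - 3)*(o - 2)*(o - 4)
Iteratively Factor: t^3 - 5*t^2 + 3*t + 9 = (t - 3)*(t^2 - 2*t - 3) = (t - 3)*(t + 1)*(t - 3)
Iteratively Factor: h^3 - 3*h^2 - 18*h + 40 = (h + 4)*(h^2 - 7*h + 10) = (h - 2)*(h + 4)*(h - 5)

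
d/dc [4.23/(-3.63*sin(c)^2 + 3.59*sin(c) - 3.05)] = (30.7098*sin(c) - 15.1857)*cos(c)/(3.63*sin(c)^2 - 3.59*sin(c) + 3.05)^2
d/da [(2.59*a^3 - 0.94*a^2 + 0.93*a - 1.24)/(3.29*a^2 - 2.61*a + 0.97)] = (8.5211*a^4 - 13.5198*a^3 + 6.9306*a^2 + 6.3356*a - 2.3343)/(10.8241*a^4 - 17.1738*a^3 + 13.1947*a^2 - 5.0634*a + 0.9409)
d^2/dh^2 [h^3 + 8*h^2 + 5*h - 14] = 6*h + 16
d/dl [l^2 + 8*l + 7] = 2*l + 8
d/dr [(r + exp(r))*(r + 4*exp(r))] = 5*r*exp(r) + 2*r + 8*exp(2*r) + 5*exp(r)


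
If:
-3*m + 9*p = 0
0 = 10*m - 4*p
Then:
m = 0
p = 0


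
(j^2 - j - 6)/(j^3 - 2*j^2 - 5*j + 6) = 1/(j - 1)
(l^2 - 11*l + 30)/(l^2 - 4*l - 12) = (l - 5)/(l + 2)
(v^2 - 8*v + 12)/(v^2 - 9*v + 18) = (v - 2)/(v - 3)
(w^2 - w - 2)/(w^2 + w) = (w - 2)/w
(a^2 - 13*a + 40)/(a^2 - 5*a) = (a - 8)/a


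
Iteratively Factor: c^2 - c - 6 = (c + 2)*(c - 3)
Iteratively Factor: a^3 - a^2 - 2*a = (a - 2)*(a^2 + a) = a*(a - 2)*(a + 1)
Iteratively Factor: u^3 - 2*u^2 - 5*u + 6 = (u + 2)*(u^2 - 4*u + 3) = (u - 3)*(u + 2)*(u - 1)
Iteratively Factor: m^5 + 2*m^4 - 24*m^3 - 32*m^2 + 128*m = (m + 4)*(m^4 - 2*m^3 - 16*m^2 + 32*m) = (m - 2)*(m + 4)*(m^3 - 16*m) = (m - 4)*(m - 2)*(m + 4)*(m^2 + 4*m) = m*(m - 4)*(m - 2)*(m + 4)*(m + 4)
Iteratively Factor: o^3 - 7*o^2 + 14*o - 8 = (o - 4)*(o^2 - 3*o + 2) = (o - 4)*(o - 1)*(o - 2)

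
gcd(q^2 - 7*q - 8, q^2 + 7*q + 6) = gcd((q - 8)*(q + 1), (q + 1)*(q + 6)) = q + 1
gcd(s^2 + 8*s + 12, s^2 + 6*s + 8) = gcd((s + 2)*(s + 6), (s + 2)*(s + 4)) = s + 2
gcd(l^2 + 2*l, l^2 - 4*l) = l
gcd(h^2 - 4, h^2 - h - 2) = h - 2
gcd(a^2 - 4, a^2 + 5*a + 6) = a + 2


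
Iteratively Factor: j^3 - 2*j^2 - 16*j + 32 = (j - 2)*(j^2 - 16) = (j - 4)*(j - 2)*(j + 4)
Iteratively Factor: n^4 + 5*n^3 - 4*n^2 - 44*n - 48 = (n + 2)*(n^3 + 3*n^2 - 10*n - 24) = (n + 2)*(n + 4)*(n^2 - n - 6) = (n - 3)*(n + 2)*(n + 4)*(n + 2)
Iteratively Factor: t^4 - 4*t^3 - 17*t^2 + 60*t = (t - 5)*(t^3 + t^2 - 12*t) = (t - 5)*(t - 3)*(t^2 + 4*t) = t*(t - 5)*(t - 3)*(t + 4)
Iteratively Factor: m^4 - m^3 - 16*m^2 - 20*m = (m - 5)*(m^3 + 4*m^2 + 4*m) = m*(m - 5)*(m^2 + 4*m + 4) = m*(m - 5)*(m + 2)*(m + 2)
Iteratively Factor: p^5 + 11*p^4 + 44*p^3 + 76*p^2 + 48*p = (p + 4)*(p^4 + 7*p^3 + 16*p^2 + 12*p) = (p + 3)*(p + 4)*(p^3 + 4*p^2 + 4*p) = (p + 2)*(p + 3)*(p + 4)*(p^2 + 2*p) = p*(p + 2)*(p + 3)*(p + 4)*(p + 2)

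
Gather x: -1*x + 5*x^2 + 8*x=5*x^2 + 7*x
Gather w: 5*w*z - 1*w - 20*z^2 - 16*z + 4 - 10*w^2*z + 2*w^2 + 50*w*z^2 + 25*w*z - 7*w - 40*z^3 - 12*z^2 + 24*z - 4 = w^2*(2 - 10*z) + w*(50*z^2 + 30*z - 8) - 40*z^3 - 32*z^2 + 8*z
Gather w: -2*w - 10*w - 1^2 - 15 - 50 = -12*w - 66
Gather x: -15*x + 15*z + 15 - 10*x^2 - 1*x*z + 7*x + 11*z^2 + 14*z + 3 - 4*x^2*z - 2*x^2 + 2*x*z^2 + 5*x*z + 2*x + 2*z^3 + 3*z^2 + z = x^2*(-4*z - 12) + x*(2*z^2 + 4*z - 6) + 2*z^3 + 14*z^2 + 30*z + 18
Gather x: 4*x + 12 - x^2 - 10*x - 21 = -x^2 - 6*x - 9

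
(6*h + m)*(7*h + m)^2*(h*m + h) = 294*h^4*m + 294*h^4 + 133*h^3*m^2 + 133*h^3*m + 20*h^2*m^3 + 20*h^2*m^2 + h*m^4 + h*m^3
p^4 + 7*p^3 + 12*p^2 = p^2*(p + 3)*(p + 4)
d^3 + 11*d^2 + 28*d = d*(d + 4)*(d + 7)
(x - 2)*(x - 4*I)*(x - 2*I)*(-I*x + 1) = -I*x^4 - 5*x^3 + 2*I*x^3 + 10*x^2 + 2*I*x^2 - 8*x - 4*I*x + 16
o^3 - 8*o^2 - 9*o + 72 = (o - 8)*(o - 3)*(o + 3)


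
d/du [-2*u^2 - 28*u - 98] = -4*u - 28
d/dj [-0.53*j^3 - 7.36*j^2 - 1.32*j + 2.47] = -1.59*j^2 - 14.72*j - 1.32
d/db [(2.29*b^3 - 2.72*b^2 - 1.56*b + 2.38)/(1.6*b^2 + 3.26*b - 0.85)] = (3.664*b^4 + 14.9308*b^3 - 12.2107*b^2 - 2.992*b - 6.4328)/(2.56*b^4 + 10.432*b^3 + 7.9076*b^2 - 5.542*b + 0.7225)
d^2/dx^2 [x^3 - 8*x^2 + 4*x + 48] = 6*x - 16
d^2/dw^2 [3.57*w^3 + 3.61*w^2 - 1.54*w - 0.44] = 21.42*w + 7.22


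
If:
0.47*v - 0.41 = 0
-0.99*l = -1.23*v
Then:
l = 1.08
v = 0.87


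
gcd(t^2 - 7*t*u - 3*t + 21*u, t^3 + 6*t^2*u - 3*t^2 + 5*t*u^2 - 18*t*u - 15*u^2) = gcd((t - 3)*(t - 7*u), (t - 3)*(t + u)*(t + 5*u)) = t - 3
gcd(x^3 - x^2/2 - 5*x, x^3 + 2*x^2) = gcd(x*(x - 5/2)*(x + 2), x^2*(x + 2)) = x^2 + 2*x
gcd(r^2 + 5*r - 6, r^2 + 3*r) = 1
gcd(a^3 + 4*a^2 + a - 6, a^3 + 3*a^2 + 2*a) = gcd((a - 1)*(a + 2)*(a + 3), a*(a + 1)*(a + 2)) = a + 2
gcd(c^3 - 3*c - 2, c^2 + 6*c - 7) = 1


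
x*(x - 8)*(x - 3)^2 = x^4 - 14*x^3 + 57*x^2 - 72*x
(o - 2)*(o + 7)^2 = o^3 + 12*o^2 + 21*o - 98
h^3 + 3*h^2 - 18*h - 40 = (h - 4)*(h + 2)*(h + 5)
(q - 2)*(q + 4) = q^2 + 2*q - 8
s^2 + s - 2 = (s - 1)*(s + 2)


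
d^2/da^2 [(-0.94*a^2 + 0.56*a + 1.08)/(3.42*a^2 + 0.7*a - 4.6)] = (-1.4210854715202e-14*a^4 + 17.600688*a^3 - 12.935808*a^2 + 68.37264*a - 1.13487999999999)/(40.001688*a^6 + 24.56244*a^5 - 156.38292*a^4 - 65.7314*a^3 + 210.3396*a^2 + 44.436*a - 97.336)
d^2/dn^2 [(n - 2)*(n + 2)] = 2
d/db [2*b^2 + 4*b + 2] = 4*b + 4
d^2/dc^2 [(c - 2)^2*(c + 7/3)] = 6*c - 10/3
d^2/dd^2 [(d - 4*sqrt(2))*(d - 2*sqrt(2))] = 2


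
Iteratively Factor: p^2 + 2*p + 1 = (p + 1)*(p + 1)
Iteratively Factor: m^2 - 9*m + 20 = (m - 4)*(m - 5)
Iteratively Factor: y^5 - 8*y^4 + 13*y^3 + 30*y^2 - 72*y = (y)*(y^4 - 8*y^3 + 13*y^2 + 30*y - 72) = y*(y + 2)*(y^3 - 10*y^2 + 33*y - 36) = y*(y - 3)*(y + 2)*(y^2 - 7*y + 12) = y*(y - 4)*(y - 3)*(y + 2)*(y - 3)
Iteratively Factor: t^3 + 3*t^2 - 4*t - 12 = (t + 2)*(t^2 + t - 6) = (t + 2)*(t + 3)*(t - 2)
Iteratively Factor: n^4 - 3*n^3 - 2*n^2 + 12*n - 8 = (n - 2)*(n^3 - n^2 - 4*n + 4) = (n - 2)*(n + 2)*(n^2 - 3*n + 2) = (n - 2)*(n - 1)*(n + 2)*(n - 2)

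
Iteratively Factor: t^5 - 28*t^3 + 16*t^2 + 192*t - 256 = (t + 4)*(t^4 - 4*t^3 - 12*t^2 + 64*t - 64) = (t - 4)*(t + 4)*(t^3 - 12*t + 16) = (t - 4)*(t - 2)*(t + 4)*(t^2 + 2*t - 8) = (t - 4)*(t - 2)^2*(t + 4)*(t + 4)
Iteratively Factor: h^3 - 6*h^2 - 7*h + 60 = (h - 5)*(h^2 - h - 12) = (h - 5)*(h + 3)*(h - 4)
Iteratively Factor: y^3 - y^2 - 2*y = (y + 1)*(y^2 - 2*y) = (y - 2)*(y + 1)*(y)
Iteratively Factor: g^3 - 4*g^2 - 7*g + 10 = (g - 1)*(g^2 - 3*g - 10) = (g - 1)*(g + 2)*(g - 5)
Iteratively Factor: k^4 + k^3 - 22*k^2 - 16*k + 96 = (k + 4)*(k^3 - 3*k^2 - 10*k + 24) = (k + 3)*(k + 4)*(k^2 - 6*k + 8) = (k - 4)*(k + 3)*(k + 4)*(k - 2)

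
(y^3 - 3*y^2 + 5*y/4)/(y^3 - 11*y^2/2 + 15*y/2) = (y - 1/2)/(y - 3)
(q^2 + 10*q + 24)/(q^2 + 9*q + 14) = (q^2 + 10*q + 24)/(q^2 + 9*q + 14)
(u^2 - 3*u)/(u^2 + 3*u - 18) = u/(u + 6)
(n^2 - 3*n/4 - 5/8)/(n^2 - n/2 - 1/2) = (n - 5/4)/(n - 1)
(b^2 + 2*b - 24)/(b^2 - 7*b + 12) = (b + 6)/(b - 3)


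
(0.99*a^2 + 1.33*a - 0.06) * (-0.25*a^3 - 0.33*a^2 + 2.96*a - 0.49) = -0.2475*a^5 - 0.6592*a^4 + 2.5065*a^3 + 3.4715*a^2 - 0.8293*a + 0.0294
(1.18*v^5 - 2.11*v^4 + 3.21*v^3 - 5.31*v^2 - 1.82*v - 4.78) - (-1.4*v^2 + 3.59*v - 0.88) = 1.18*v^5 - 2.11*v^4 + 3.21*v^3 - 3.91*v^2 - 5.41*v - 3.9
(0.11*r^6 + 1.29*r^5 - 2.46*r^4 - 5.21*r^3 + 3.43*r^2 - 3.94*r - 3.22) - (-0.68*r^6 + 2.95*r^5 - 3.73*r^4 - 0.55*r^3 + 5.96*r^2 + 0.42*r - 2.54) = 0.79*r^6 - 1.66*r^5 + 1.27*r^4 - 4.66*r^3 - 2.53*r^2 - 4.36*r - 0.68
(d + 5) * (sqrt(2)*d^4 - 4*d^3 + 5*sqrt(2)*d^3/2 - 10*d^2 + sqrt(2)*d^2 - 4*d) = sqrt(2)*d^5 - 4*d^4 + 15*sqrt(2)*d^4/2 - 30*d^3 + 27*sqrt(2)*d^3/2 - 54*d^2 + 5*sqrt(2)*d^2 - 20*d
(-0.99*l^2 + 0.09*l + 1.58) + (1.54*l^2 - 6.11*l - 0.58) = 0.55*l^2 - 6.02*l + 1.0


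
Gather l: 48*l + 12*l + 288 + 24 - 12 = 60*l + 300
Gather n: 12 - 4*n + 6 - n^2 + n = -n^2 - 3*n + 18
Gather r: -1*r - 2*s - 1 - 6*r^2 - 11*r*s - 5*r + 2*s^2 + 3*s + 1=-6*r^2 + r*(-11*s - 6) + 2*s^2 + s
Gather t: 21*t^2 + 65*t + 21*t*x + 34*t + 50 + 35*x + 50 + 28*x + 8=21*t^2 + t*(21*x + 99) + 63*x + 108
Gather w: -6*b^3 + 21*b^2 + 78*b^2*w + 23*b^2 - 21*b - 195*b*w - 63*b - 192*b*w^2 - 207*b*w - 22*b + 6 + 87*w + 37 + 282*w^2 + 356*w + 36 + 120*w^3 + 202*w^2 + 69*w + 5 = -6*b^3 + 44*b^2 - 106*b + 120*w^3 + w^2*(484 - 192*b) + w*(78*b^2 - 402*b + 512) + 84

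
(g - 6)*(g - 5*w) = g^2 - 5*g*w - 6*g + 30*w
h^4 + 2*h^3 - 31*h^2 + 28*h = h*(h - 4)*(h - 1)*(h + 7)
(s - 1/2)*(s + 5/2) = s^2 + 2*s - 5/4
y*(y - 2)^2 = y^3 - 4*y^2 + 4*y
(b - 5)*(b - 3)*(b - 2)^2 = b^4 - 12*b^3 + 51*b^2 - 92*b + 60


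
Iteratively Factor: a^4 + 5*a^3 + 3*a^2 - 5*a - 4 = (a + 1)*(a^3 + 4*a^2 - a - 4) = (a - 1)*(a + 1)*(a^2 + 5*a + 4) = (a - 1)*(a + 1)*(a + 4)*(a + 1)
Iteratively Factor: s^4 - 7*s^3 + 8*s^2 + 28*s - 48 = (s - 2)*(s^3 - 5*s^2 - 2*s + 24) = (s - 2)*(s + 2)*(s^2 - 7*s + 12) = (s - 4)*(s - 2)*(s + 2)*(s - 3)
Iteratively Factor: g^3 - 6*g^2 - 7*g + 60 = (g + 3)*(g^2 - 9*g + 20) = (g - 5)*(g + 3)*(g - 4)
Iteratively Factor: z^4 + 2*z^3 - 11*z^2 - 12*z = (z + 1)*(z^3 + z^2 - 12*z) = (z - 3)*(z + 1)*(z^2 + 4*z) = (z - 3)*(z + 1)*(z + 4)*(z)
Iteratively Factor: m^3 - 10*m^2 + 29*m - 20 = (m - 1)*(m^2 - 9*m + 20) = (m - 5)*(m - 1)*(m - 4)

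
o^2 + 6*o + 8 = (o + 2)*(o + 4)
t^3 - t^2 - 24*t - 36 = (t - 6)*(t + 2)*(t + 3)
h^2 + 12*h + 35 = (h + 5)*(h + 7)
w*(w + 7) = w^2 + 7*w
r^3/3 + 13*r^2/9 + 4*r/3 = r*(r/3 + 1)*(r + 4/3)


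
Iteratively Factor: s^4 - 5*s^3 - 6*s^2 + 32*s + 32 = (s + 1)*(s^3 - 6*s^2 + 32) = (s - 4)*(s + 1)*(s^2 - 2*s - 8) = (s - 4)^2*(s + 1)*(s + 2)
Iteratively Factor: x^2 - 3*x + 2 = (x - 2)*(x - 1)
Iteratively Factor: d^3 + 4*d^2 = (d + 4)*(d^2) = d*(d + 4)*(d)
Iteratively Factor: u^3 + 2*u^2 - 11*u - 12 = (u - 3)*(u^2 + 5*u + 4) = (u - 3)*(u + 1)*(u + 4)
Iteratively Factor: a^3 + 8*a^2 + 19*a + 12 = (a + 3)*(a^2 + 5*a + 4) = (a + 3)*(a + 4)*(a + 1)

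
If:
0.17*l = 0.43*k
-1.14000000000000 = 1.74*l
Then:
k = -0.26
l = -0.66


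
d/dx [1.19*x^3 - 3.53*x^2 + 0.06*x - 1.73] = 3.57*x^2 - 7.06*x + 0.06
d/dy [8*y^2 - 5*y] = 16*y - 5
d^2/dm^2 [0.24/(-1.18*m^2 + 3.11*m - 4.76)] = (0.668352*m^2 - 1.761504*m - 0.24*(2.36*m - 3.11)*(4.72*m - 6.22) + 2.696064)/(1.18*m^2 - 3.11*m + 4.76)^3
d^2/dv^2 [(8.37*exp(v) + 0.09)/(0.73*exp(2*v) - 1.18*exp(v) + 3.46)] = (4.46037299999999*exp(4*v) + 7.40176199999998*exp(3*v) - 127.078254*exp(2*v) + 33.389064*exp(v) + 100.569744)*exp(v)/(0.389017*exp(6*v) - 1.886466*exp(5*v) + 8.580858*exp(4*v) - 19.525696*exp(3*v) + 40.670916*exp(2*v) - 42.379464*exp(v) + 41.421736)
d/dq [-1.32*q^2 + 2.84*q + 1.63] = 2.84 - 2.64*q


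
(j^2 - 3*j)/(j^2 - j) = (j - 3)/(j - 1)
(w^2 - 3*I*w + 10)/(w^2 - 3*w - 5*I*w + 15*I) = (w + 2*I)/(w - 3)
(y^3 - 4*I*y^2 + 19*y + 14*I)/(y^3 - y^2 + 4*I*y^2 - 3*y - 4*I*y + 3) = (y^2 - 5*I*y + 14)/(y^2 + y*(-1 + 3*I) - 3*I)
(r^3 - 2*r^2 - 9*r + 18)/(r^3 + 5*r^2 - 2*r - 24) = (r - 3)/(r + 4)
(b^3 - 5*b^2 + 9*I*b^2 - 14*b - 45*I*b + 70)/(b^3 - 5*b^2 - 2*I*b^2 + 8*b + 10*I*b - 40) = (b + 7*I)/(b - 4*I)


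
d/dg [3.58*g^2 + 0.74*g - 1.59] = 7.16*g + 0.74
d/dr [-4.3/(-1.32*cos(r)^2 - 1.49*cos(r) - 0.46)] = (11.352*cos(r) + 6.407)*sin(r)/(1.32*cos(r)^2 + 1.49*cos(r) + 0.46)^2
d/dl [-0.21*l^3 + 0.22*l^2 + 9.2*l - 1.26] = -0.63*l^2 + 0.44*l + 9.2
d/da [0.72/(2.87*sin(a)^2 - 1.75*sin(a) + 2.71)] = (1.26 - 4.1328*sin(a))*cos(a)/(2.87*sin(a)^2 - 1.75*sin(a) + 2.71)^2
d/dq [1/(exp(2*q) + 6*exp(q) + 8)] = 2*(-exp(q) - 3)*exp(q)/(exp(2*q) + 6*exp(q) + 8)^2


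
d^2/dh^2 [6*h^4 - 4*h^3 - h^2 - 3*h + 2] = 72*h^2 - 24*h - 2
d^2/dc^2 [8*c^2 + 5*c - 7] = 16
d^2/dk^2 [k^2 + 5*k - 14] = 2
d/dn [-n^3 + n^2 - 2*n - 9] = -3*n^2 + 2*n - 2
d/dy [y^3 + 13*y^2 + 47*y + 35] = 3*y^2 + 26*y + 47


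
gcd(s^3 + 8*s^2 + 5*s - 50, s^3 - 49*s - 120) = s + 5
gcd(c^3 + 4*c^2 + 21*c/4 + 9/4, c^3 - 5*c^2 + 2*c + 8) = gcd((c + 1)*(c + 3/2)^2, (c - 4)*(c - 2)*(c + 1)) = c + 1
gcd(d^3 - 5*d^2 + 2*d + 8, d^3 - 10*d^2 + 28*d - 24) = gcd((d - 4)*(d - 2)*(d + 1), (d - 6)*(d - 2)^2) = d - 2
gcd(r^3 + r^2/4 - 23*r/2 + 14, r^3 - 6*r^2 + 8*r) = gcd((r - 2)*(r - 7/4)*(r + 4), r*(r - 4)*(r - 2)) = r - 2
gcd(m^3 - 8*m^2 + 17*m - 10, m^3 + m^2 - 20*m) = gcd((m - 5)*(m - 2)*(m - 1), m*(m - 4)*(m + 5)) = 1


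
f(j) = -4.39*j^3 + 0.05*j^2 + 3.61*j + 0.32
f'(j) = -13.17*j^2 + 0.1*j + 3.61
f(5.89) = -873.72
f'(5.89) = -452.70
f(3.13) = -122.51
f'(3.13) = -125.10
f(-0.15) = -0.21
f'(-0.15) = 3.30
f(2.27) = -42.58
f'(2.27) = -64.03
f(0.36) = 1.42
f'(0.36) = 1.94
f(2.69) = -75.06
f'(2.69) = -91.42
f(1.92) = -23.64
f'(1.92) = -44.75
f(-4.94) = 512.94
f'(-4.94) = -318.28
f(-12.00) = 7550.12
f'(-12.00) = -1894.07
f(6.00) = -924.46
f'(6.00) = -469.91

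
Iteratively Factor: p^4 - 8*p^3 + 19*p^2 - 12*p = (p - 1)*(p^3 - 7*p^2 + 12*p) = (p - 4)*(p - 1)*(p^2 - 3*p) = p*(p - 4)*(p - 1)*(p - 3)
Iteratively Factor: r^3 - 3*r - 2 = (r + 1)*(r^2 - r - 2) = (r - 2)*(r + 1)*(r + 1)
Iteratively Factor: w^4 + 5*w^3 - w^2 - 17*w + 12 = (w - 1)*(w^3 + 6*w^2 + 5*w - 12) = (w - 1)*(w + 4)*(w^2 + 2*w - 3) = (w - 1)^2*(w + 4)*(w + 3)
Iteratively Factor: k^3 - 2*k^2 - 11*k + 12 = (k + 3)*(k^2 - 5*k + 4) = (k - 4)*(k + 3)*(k - 1)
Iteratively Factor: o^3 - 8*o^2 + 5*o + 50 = (o + 2)*(o^2 - 10*o + 25) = (o - 5)*(o + 2)*(o - 5)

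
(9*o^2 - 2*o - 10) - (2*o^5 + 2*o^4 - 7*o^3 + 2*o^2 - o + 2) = -2*o^5 - 2*o^4 + 7*o^3 + 7*o^2 - o - 12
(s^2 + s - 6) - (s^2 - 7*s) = 8*s - 6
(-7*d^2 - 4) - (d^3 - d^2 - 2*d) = -d^3 - 6*d^2 + 2*d - 4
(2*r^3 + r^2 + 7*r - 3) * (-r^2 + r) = -2*r^5 + r^4 - 6*r^3 + 10*r^2 - 3*r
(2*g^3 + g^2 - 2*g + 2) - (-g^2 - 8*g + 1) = 2*g^3 + 2*g^2 + 6*g + 1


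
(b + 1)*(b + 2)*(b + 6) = b^3 + 9*b^2 + 20*b + 12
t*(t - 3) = t^2 - 3*t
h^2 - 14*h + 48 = (h - 8)*(h - 6)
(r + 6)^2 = r^2 + 12*r + 36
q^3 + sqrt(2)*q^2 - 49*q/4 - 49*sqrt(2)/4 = (q - 7/2)*(q + 7/2)*(q + sqrt(2))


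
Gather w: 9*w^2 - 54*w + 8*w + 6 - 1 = 9*w^2 - 46*w + 5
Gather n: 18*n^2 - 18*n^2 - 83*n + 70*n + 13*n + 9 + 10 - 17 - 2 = 0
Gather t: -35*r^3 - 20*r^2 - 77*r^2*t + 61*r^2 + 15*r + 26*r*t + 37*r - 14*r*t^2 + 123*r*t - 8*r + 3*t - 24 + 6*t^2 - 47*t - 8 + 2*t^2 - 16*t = -35*r^3 + 41*r^2 + 44*r + t^2*(8 - 14*r) + t*(-77*r^2 + 149*r - 60) - 32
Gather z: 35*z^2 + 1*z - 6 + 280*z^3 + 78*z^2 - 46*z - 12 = 280*z^3 + 113*z^2 - 45*z - 18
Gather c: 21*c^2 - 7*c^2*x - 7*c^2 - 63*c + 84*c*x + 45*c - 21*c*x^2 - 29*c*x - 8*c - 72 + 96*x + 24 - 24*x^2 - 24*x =c^2*(14 - 7*x) + c*(-21*x^2 + 55*x - 26) - 24*x^2 + 72*x - 48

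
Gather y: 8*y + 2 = 8*y + 2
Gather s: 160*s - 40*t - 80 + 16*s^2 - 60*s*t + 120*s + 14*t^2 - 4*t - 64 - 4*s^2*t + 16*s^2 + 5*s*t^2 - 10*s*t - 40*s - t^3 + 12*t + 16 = s^2*(32 - 4*t) + s*(5*t^2 - 70*t + 240) - t^3 + 14*t^2 - 32*t - 128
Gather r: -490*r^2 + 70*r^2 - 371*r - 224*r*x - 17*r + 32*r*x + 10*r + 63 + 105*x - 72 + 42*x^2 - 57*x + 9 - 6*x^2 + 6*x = -420*r^2 + r*(-192*x - 378) + 36*x^2 + 54*x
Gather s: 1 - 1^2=0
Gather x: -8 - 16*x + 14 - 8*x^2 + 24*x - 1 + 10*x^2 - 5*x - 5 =2*x^2 + 3*x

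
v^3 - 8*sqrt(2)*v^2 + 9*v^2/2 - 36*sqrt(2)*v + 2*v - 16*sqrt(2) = (v + 1/2)*(v + 4)*(v - 8*sqrt(2))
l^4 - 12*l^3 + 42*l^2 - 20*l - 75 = (l - 5)^2*(l - 3)*(l + 1)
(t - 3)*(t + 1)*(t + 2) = t^3 - 7*t - 6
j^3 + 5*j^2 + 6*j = j*(j + 2)*(j + 3)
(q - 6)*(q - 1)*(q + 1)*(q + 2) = q^4 - 4*q^3 - 13*q^2 + 4*q + 12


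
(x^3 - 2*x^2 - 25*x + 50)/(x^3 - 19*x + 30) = (x - 5)/(x - 3)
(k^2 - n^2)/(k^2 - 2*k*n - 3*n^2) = (k - n)/(k - 3*n)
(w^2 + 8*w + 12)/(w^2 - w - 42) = (w + 2)/(w - 7)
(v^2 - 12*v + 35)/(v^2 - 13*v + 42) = (v - 5)/(v - 6)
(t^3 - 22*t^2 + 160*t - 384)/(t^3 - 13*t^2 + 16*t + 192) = (t - 6)/(t + 3)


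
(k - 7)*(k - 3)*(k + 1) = k^3 - 9*k^2 + 11*k + 21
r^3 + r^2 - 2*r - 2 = (r + 1)*(r - sqrt(2))*(r + sqrt(2))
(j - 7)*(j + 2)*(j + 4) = j^3 - j^2 - 34*j - 56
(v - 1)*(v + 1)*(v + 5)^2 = v^4 + 10*v^3 + 24*v^2 - 10*v - 25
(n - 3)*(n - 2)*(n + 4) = n^3 - n^2 - 14*n + 24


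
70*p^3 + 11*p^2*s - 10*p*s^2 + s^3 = (-7*p + s)*(-5*p + s)*(2*p + s)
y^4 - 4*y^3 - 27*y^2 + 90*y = y*(y - 6)*(y - 3)*(y + 5)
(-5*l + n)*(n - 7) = -5*l*n + 35*l + n^2 - 7*n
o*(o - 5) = o^2 - 5*o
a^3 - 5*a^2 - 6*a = a*(a - 6)*(a + 1)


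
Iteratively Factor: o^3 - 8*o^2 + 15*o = (o - 5)*(o^2 - 3*o) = (o - 5)*(o - 3)*(o)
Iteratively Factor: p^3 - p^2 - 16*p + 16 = (p + 4)*(p^2 - 5*p + 4) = (p - 4)*(p + 4)*(p - 1)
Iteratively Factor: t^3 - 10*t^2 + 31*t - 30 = (t - 5)*(t^2 - 5*t + 6) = (t - 5)*(t - 3)*(t - 2)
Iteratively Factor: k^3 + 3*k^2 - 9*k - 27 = (k + 3)*(k^2 - 9) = (k + 3)^2*(k - 3)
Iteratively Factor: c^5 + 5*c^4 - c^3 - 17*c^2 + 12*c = (c + 4)*(c^4 + c^3 - 5*c^2 + 3*c) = (c + 3)*(c + 4)*(c^3 - 2*c^2 + c) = (c - 1)*(c + 3)*(c + 4)*(c^2 - c) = (c - 1)^2*(c + 3)*(c + 4)*(c)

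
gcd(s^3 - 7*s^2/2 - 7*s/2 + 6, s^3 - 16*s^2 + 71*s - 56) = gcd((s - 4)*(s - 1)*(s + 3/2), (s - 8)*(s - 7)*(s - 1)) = s - 1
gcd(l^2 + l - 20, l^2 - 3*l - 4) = l - 4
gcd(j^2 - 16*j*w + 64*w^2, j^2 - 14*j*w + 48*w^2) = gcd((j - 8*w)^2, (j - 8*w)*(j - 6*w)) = -j + 8*w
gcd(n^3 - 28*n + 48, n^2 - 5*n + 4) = n - 4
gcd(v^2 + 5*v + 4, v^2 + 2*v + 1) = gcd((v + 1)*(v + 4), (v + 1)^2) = v + 1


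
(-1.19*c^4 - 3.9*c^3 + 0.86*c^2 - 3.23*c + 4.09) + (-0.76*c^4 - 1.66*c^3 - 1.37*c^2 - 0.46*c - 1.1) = -1.95*c^4 - 5.56*c^3 - 0.51*c^2 - 3.69*c + 2.99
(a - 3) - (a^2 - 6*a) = -a^2 + 7*a - 3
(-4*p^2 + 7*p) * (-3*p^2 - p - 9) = 12*p^4 - 17*p^3 + 29*p^2 - 63*p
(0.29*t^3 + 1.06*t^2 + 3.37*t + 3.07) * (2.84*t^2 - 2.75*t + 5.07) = 0.8236*t^5 + 2.2129*t^4 + 8.1261*t^3 + 4.8255*t^2 + 8.6434*t + 15.5649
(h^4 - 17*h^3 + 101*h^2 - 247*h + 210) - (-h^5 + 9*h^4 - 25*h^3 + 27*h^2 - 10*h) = h^5 - 8*h^4 + 8*h^3 + 74*h^2 - 237*h + 210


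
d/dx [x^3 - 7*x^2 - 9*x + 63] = 3*x^2 - 14*x - 9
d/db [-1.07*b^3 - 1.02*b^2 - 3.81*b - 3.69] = -3.21*b^2 - 2.04*b - 3.81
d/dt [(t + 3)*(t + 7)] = 2*t + 10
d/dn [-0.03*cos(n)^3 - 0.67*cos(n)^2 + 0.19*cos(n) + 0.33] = (0.09*cos(n)^2 + 1.34*cos(n) - 0.19)*sin(n)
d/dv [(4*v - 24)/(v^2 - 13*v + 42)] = -4/(v^2 - 14*v + 49)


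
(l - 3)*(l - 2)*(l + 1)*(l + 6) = l^4 + 2*l^3 - 23*l^2 + 12*l + 36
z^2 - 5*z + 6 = (z - 3)*(z - 2)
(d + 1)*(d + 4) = d^2 + 5*d + 4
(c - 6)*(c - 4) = c^2 - 10*c + 24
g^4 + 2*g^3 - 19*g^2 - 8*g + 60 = (g - 3)*(g - 2)*(g + 2)*(g + 5)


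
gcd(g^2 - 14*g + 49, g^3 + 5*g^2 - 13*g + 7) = 1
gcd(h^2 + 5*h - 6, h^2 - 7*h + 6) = h - 1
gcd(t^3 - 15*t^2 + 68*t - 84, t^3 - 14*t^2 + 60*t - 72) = t^2 - 8*t + 12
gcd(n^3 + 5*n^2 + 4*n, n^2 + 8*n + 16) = n + 4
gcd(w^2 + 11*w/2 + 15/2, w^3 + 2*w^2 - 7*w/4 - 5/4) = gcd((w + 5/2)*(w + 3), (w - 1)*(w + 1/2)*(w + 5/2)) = w + 5/2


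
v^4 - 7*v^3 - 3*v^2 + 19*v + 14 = (v - 7)*(v - 2)*(v + 1)^2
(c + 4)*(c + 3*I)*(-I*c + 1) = -I*c^3 + 4*c^2 - 4*I*c^2 + 16*c + 3*I*c + 12*I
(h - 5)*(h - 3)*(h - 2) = h^3 - 10*h^2 + 31*h - 30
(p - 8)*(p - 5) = p^2 - 13*p + 40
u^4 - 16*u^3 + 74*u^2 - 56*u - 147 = (u - 7)^2*(u - 3)*(u + 1)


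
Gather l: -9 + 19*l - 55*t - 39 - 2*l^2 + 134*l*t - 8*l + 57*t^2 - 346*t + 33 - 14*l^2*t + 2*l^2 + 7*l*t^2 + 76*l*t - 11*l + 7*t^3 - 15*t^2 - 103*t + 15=-14*l^2*t + l*(7*t^2 + 210*t) + 7*t^3 + 42*t^2 - 504*t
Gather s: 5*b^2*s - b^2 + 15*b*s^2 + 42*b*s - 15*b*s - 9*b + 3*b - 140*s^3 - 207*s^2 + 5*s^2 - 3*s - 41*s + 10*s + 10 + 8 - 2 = -b^2 - 6*b - 140*s^3 + s^2*(15*b - 202) + s*(5*b^2 + 27*b - 34) + 16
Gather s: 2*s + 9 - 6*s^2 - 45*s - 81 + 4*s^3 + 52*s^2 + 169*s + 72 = 4*s^3 + 46*s^2 + 126*s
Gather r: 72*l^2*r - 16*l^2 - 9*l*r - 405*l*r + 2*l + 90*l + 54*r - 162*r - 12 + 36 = -16*l^2 + 92*l + r*(72*l^2 - 414*l - 108) + 24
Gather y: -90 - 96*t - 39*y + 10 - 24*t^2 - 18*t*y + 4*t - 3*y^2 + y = -24*t^2 - 92*t - 3*y^2 + y*(-18*t - 38) - 80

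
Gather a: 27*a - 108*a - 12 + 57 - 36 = 9 - 81*a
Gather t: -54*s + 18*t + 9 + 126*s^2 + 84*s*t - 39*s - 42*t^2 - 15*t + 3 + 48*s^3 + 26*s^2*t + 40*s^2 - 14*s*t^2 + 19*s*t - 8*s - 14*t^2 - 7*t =48*s^3 + 166*s^2 - 101*s + t^2*(-14*s - 56) + t*(26*s^2 + 103*s - 4) + 12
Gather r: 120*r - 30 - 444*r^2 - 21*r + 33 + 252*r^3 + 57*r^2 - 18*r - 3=252*r^3 - 387*r^2 + 81*r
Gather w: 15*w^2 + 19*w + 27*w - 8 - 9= 15*w^2 + 46*w - 17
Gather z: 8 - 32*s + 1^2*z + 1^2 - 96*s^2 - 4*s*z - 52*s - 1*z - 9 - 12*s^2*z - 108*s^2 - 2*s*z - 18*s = -204*s^2 - 102*s + z*(-12*s^2 - 6*s)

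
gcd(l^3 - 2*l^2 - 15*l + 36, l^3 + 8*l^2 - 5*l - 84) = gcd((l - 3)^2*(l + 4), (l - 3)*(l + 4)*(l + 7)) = l^2 + l - 12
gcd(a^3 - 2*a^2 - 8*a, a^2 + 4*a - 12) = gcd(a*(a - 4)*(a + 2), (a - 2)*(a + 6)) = 1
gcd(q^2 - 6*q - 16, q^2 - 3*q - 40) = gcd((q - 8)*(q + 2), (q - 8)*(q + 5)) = q - 8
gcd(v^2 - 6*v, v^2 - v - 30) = v - 6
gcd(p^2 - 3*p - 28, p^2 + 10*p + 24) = p + 4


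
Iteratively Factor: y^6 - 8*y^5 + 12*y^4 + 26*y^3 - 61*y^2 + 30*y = (y - 1)*(y^5 - 7*y^4 + 5*y^3 + 31*y^2 - 30*y) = (y - 1)^2*(y^4 - 6*y^3 - y^2 + 30*y) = (y - 5)*(y - 1)^2*(y^3 - y^2 - 6*y) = (y - 5)*(y - 1)^2*(y + 2)*(y^2 - 3*y) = (y - 5)*(y - 3)*(y - 1)^2*(y + 2)*(y)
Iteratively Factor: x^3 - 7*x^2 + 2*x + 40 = (x - 5)*(x^2 - 2*x - 8) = (x - 5)*(x + 2)*(x - 4)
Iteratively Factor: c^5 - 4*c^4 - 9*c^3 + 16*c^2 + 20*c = (c + 2)*(c^4 - 6*c^3 + 3*c^2 + 10*c) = (c - 2)*(c + 2)*(c^3 - 4*c^2 - 5*c) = (c - 2)*(c + 1)*(c + 2)*(c^2 - 5*c) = c*(c - 2)*(c + 1)*(c + 2)*(c - 5)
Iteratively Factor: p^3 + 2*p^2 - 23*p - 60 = (p + 4)*(p^2 - 2*p - 15) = (p + 3)*(p + 4)*(p - 5)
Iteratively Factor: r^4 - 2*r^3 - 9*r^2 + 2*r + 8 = (r - 4)*(r^3 + 2*r^2 - r - 2) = (r - 4)*(r + 2)*(r^2 - 1) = (r - 4)*(r - 1)*(r + 2)*(r + 1)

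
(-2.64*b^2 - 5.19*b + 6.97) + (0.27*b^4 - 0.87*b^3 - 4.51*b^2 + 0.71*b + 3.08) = 0.27*b^4 - 0.87*b^3 - 7.15*b^2 - 4.48*b + 10.05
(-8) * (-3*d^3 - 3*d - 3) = 24*d^3 + 24*d + 24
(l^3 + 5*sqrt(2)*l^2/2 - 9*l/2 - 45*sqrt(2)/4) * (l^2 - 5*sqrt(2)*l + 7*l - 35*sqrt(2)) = l^5 - 5*sqrt(2)*l^4/2 + 7*l^4 - 59*l^3/2 - 35*sqrt(2)*l^3/2 - 413*l^2/2 + 45*sqrt(2)*l^2/4 + 315*sqrt(2)*l/4 + 225*l/2 + 1575/2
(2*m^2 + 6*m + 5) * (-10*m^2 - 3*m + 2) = -20*m^4 - 66*m^3 - 64*m^2 - 3*m + 10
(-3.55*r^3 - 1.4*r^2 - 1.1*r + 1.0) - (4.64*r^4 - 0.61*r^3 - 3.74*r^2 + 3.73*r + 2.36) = -4.64*r^4 - 2.94*r^3 + 2.34*r^2 - 4.83*r - 1.36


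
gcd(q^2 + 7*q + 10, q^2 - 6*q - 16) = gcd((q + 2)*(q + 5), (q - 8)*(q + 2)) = q + 2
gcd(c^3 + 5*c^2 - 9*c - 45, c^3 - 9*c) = c^2 - 9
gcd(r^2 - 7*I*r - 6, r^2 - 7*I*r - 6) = r^2 - 7*I*r - 6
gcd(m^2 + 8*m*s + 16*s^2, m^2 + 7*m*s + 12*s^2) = m + 4*s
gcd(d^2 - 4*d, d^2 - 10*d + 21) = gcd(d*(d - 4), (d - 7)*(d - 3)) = 1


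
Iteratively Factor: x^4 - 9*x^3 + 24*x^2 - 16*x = (x - 4)*(x^3 - 5*x^2 + 4*x) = x*(x - 4)*(x^2 - 5*x + 4) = x*(x - 4)^2*(x - 1)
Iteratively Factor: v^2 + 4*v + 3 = (v + 1)*(v + 3)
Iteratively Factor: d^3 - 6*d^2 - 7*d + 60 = (d + 3)*(d^2 - 9*d + 20) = (d - 4)*(d + 3)*(d - 5)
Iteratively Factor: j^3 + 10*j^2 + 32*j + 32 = (j + 4)*(j^2 + 6*j + 8) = (j + 4)^2*(j + 2)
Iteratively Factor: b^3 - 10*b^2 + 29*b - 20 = (b - 1)*(b^2 - 9*b + 20) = (b - 4)*(b - 1)*(b - 5)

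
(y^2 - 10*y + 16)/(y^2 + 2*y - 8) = (y - 8)/(y + 4)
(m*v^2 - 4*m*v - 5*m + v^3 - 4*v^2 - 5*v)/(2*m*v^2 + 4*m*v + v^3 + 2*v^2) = (m*v^2 - 4*m*v - 5*m + v^3 - 4*v^2 - 5*v)/(v*(2*m*v + 4*m + v^2 + 2*v))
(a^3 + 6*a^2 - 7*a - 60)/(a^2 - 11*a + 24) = (a^2 + 9*a + 20)/(a - 8)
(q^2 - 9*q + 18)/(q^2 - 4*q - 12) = (q - 3)/(q + 2)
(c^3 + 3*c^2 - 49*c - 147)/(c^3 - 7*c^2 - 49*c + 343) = (c + 3)/(c - 7)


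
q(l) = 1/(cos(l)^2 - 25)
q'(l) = 2*sin(l)*cos(l)/(cos(l)^2 - 25)^2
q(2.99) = -0.04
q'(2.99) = -0.00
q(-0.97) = -0.04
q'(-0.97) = -0.00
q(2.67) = -0.04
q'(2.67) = -0.00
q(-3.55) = -0.04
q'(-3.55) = -0.00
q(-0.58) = -0.04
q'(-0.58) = -0.00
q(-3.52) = -0.04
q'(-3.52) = -0.00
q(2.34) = -0.04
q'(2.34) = -0.00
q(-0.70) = -0.04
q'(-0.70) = -0.00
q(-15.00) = -0.04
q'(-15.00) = 0.00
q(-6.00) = -0.04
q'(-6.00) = 0.00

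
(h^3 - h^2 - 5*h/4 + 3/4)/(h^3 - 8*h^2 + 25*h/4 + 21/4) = (2*h^2 + h - 1)/(2*h^2 - 13*h - 7)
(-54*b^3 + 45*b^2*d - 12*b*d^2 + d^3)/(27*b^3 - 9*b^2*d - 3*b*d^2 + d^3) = (-6*b + d)/(3*b + d)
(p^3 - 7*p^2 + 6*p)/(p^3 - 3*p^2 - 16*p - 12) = p*(p - 1)/(p^2 + 3*p + 2)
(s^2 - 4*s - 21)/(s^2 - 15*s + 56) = (s + 3)/(s - 8)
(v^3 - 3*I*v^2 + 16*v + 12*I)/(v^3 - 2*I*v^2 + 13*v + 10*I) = (v - 6*I)/(v - 5*I)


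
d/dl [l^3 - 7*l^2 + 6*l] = 3*l^2 - 14*l + 6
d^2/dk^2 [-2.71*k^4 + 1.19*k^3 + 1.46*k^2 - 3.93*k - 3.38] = -32.52*k^2 + 7.14*k + 2.92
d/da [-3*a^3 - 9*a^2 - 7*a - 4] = -9*a^2 - 18*a - 7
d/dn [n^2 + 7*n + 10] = 2*n + 7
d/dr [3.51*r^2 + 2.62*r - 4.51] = 7.02*r + 2.62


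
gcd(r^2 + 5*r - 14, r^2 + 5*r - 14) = r^2 + 5*r - 14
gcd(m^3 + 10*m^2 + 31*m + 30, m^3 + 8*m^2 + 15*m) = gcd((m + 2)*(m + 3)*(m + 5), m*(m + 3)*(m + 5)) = m^2 + 8*m + 15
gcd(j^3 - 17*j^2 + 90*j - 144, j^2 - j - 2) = 1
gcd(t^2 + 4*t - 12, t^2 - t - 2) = t - 2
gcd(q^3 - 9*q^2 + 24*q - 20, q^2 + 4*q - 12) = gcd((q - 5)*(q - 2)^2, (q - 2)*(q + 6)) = q - 2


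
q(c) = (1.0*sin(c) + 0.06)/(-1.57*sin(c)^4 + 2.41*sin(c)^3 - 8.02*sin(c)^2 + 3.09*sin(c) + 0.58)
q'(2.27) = -2.28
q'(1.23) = 0.33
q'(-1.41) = 0.01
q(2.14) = -0.49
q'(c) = (1.0*sin(c) + 0.06)*(6.28*sin(c)^3*cos(c) - 7.23*sin(c)^2*cos(c) + 16.04*sin(c)*cos(c) - 3.09*cos(c))/(-1.57*sin(c)^4 + 2.41*sin(c)^3 - 8.02*sin(c)^2 + 3.09*sin(c) + 0.58)^2 + 1.0*cos(c)/(-1.57*sin(c)^4 + 2.41*sin(c)^3 - 8.02*sin(c)^2 + 3.09*sin(c) + 0.58) = (4.71*sin(c)^4 - 4.4432*sin(c)^3 + 7.5862*sin(c)^2 + 0.9624*sin(c) + 0.3946)*cos(c)/(2.4649*sin(c)^8 - 7.5674*sin(c)^7 + 30.9909*sin(c)^6 - 48.359*sin(c)^5 + 77.393*sin(c)^4 - 46.768*sin(c)^3 + 0.244900000000001*sin(c)^2 + 3.5844*sin(c) + 0.3364)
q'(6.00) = 0.86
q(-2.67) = 0.14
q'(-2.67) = -0.25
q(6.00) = 0.23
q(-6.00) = 0.39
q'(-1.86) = -0.02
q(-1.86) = 0.07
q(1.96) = -0.37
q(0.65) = -4.06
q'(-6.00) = 1.54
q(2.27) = -0.68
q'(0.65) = 101.04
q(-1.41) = 0.07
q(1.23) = -0.35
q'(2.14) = -0.98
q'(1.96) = -0.41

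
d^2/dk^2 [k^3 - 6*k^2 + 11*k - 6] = 6*k - 12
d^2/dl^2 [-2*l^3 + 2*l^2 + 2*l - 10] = 4 - 12*l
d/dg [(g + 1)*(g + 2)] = 2*g + 3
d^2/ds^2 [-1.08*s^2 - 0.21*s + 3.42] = -2.16000000000000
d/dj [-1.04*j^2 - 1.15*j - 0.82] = -2.08*j - 1.15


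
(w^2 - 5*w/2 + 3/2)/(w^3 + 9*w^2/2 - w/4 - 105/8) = 4*(w - 1)/(4*w^2 + 24*w + 35)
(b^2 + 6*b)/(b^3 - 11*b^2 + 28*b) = (b + 6)/(b^2 - 11*b + 28)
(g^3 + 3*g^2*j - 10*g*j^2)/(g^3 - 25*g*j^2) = (g - 2*j)/(g - 5*j)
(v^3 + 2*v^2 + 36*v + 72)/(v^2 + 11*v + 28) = (v^3 + 2*v^2 + 36*v + 72)/(v^2 + 11*v + 28)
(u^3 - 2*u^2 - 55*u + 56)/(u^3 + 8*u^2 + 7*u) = (u^2 - 9*u + 8)/(u*(u + 1))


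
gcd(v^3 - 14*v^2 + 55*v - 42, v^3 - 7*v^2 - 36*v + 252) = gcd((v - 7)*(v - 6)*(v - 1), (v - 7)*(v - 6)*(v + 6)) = v^2 - 13*v + 42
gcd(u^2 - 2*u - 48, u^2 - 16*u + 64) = u - 8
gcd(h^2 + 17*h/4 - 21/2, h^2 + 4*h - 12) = h + 6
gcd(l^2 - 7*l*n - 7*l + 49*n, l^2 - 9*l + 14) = l - 7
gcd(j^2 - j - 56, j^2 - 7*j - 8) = j - 8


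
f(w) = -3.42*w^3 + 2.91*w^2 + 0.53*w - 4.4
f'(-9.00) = -882.91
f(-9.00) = 2719.72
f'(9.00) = -778.15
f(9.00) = -2257.10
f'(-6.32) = -446.06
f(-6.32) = 971.81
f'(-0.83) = -11.37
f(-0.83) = -0.88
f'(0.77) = -1.07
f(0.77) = -3.83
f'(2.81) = -64.13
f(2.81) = -55.82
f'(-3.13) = -118.20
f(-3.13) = 127.32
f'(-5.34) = -323.12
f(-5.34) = 596.52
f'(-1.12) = -18.86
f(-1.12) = 3.46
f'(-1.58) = -34.28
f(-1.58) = 15.52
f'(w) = -10.26*w^2 + 5.82*w + 0.53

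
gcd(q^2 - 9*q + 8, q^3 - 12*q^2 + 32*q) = q - 8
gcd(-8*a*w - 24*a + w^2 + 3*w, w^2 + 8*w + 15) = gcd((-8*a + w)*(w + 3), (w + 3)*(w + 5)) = w + 3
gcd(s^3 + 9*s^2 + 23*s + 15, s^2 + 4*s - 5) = s + 5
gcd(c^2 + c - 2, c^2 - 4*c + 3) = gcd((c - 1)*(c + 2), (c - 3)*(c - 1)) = c - 1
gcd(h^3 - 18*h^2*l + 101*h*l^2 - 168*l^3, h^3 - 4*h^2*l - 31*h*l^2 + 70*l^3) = h - 7*l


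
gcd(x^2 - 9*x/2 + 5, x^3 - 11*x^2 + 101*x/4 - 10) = x - 5/2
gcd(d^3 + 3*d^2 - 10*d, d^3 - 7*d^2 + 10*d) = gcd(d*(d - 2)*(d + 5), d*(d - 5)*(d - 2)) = d^2 - 2*d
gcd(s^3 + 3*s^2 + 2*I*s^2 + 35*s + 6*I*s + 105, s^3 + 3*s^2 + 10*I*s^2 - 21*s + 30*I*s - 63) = s^2 + s*(3 + 7*I) + 21*I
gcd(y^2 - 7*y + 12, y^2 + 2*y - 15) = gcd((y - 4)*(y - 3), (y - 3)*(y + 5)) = y - 3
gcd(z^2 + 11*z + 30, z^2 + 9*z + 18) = z + 6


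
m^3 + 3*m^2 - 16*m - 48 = (m - 4)*(m + 3)*(m + 4)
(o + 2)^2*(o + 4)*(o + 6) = o^4 + 14*o^3 + 68*o^2 + 136*o + 96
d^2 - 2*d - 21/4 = (d - 7/2)*(d + 3/2)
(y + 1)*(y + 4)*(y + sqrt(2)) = y^3 + sqrt(2)*y^2 + 5*y^2 + 4*y + 5*sqrt(2)*y + 4*sqrt(2)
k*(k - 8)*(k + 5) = k^3 - 3*k^2 - 40*k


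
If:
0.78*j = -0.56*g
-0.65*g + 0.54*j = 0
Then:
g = 0.00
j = 0.00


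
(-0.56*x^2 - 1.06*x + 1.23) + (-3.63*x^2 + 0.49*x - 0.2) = -4.19*x^2 - 0.57*x + 1.03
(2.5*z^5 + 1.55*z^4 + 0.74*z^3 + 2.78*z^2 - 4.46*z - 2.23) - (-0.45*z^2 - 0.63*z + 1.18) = 2.5*z^5 + 1.55*z^4 + 0.74*z^3 + 3.23*z^2 - 3.83*z - 3.41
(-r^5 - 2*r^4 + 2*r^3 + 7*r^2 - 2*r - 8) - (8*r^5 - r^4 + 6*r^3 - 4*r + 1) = -9*r^5 - r^4 - 4*r^3 + 7*r^2 + 2*r - 9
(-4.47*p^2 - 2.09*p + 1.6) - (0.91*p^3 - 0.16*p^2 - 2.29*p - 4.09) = -0.91*p^3 - 4.31*p^2 + 0.2*p + 5.69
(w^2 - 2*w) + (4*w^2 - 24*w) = 5*w^2 - 26*w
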